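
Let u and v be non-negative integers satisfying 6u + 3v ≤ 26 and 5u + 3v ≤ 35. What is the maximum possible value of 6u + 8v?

64

The continuous relaxation peaks at (0, 8.67) with value 69.33; rounding to a feasible lattice point costs some objective.
(u,v)=(0,8): 6·0+3·8=24≤26, 5·0+3·8=24≤35, objective 64.
(u,v)=(0,7): 6·0+3·7=21≤26, 5·0+3·7=21≤35, objective 56.
The best lattice point is (0,8), giving 64.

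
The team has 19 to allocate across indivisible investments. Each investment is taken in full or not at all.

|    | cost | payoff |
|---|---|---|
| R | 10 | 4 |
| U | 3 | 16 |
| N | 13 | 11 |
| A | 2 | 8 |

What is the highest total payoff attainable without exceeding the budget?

35

Treat it as a binary knapsack problem.
Allowing fractional choices, the relaxed optimum would be about 35.4, but investments are indivisible.
U + N + A: cost 3 + 13 + 2 = 18 ≤ 19, payoff 16 + 11 + 8 = 35.
R + U + A: cost 10 + 3 + 2 = 15 ≤ 19, payoff 4 + 16 + 8 = 28.
Best is U, N, and A with total payoff 35.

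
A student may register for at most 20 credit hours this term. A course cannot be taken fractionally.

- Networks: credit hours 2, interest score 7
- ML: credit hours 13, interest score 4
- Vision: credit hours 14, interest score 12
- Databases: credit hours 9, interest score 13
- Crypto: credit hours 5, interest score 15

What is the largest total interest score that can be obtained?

Allowing fractional choices, the relaxed optimum would be about 38.4, but courses are indivisible.
Networks + Databases + Crypto: credit hours 2 + 9 + 5 = 16 ≤ 20, interest score 7 + 13 + 15 = 35.
Databases + Crypto: credit hours 9 + 5 = 14 ≤ 20, interest score 13 + 15 = 28.
Best is Networks, Databases, and Crypto with total interest score 35.

35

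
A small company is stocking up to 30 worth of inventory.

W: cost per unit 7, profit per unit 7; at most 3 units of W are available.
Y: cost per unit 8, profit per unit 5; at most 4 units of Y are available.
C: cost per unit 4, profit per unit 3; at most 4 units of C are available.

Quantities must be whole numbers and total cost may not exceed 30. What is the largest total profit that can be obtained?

27

This is a bounded integer knapsack.
2×W and 4×C: cost 30 ≤ 30, profit 2·7 + 4·3 = 26.
3×W and 2×C: cost 29 ≤ 30, profit 3·7 + 2·3 = 27.
Best is 27.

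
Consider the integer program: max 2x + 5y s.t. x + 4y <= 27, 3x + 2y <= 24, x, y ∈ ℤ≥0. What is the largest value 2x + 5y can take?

36

The continuous relaxation peaks at (4.2, 5.7) with value 36.90; rounding to a feasible lattice point costs some objective.
(x,y)=(3,6): 1·3+4·6=27≤27, 3·3+2·6=21≤24, objective 36.
(x,y)=(2,6): 1·2+4·6=26≤27, 3·2+2·6=18≤24, objective 34.
(x,y)=(4,5): 1·4+4·5=24≤27, 3·4+2·5=22≤24, objective 33.
The best lattice point is (3,6), giving 36.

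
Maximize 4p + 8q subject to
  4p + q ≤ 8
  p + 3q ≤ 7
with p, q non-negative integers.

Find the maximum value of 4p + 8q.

Relaxing integrality, the LP optimum is 20.73 at (p,q) = (1.55, 1.82), which is not an integer point.
(p,q)=(1,2): 4·1+1·2=6≤8, 1·1+3·2=7≤7, objective 20.
(p,q)=(0,2): 4·0+1·2=2≤8, 1·0+3·2=6≤7, objective 16.
Maximum is 20 at (p,q)=(1,2).

20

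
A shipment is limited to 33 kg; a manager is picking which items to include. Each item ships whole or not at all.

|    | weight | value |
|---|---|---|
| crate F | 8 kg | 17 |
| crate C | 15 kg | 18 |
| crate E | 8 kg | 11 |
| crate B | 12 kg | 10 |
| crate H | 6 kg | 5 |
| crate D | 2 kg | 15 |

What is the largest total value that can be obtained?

crate F + crate E + crate B + crate D: weight 8 + 8 + 12 + 2 = 30 ≤ 33, value 17 + 11 + 10 + 15 = 53.
crate F + crate C + crate H + crate D: weight 8 + 15 + 6 + 2 = 31 ≤ 33, value 17 + 18 + 5 + 15 = 55.
crate F + crate C + crate E + crate D: weight 8 + 15 + 8 + 2 = 33 ≤ 33, value 17 + 18 + 11 + 15 = 61.
Best is crate F, crate C, crate E, and crate D with total value 61.

61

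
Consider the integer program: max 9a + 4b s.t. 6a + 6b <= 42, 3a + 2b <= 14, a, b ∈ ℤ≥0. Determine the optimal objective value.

40

The continuous relaxation peaks at (4.67, 0) with value 42.00; rounding to a feasible lattice point costs some objective.
(a,b)=(4,1): 6·4+6·1=30≤42, 3·4+2·1=14≤14, objective 40.
(a,b)=(4,0): 6·4+6·0=24≤42, 3·4+2·0=12≤14, objective 36.
(a,b)=(3,2): 6·3+6·2=30≤42, 3·3+2·2=13≤14, objective 35.
(a,b)=(3,1): 6·3+6·1=24≤42, 3·3+2·1=11≤14, objective 31.
No feasible integer point exceeds 40.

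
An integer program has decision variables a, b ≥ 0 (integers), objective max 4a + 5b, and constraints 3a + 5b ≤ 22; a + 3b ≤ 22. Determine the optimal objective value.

Relaxing integrality, the LP optimum is 29.33 at (a,b) = (7.33, 0), which is not an integer point.
(a,b)=(7,0): 3·7+5·0=21≤22, 1·7+3·0=7≤22, objective 28.
(a,b)=(6,0): 3·6+5·0=18≤22, 1·6+3·0=6≤22, objective 24.
No feasible integer point exceeds 28.

28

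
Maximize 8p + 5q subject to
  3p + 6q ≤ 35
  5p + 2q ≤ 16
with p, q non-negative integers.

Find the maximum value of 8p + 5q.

(p,q)=(1,5): 3·1+6·5=33≤35, 5·1+2·5=15≤16, objective 33.
(p,q)=(1,4): 3·1+6·4=27≤35, 5·1+2·4=13≤16, objective 28.
(p,q)=(0,5): 3·0+6·5=30≤35, 5·0+2·5=10≤16, objective 25.
Maximum is 33 at (p,q)=(1,5).

33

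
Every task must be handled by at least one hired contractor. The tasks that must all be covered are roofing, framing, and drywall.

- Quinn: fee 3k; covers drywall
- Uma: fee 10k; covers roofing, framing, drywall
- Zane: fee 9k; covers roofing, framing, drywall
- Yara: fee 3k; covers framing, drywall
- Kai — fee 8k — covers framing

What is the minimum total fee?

9

Zane alone covers roofing, framing, drywall — every task.
Total fee: 9.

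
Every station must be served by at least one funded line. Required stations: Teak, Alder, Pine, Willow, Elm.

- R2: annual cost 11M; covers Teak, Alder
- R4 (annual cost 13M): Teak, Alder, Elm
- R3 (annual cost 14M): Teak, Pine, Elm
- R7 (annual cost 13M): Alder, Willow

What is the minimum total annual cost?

This is a weighted set-cover instance.
The greedy cost-per-new-station heuristic would pick R4, R7, and R3 for 40, but a cheaper cover exists.
Choose R3 and R7: together they cover Teak, Alder, Pine, Willow, Elm — every station.
Total annual cost: 14 + 13 = 27.
No cover costs less than 27.

27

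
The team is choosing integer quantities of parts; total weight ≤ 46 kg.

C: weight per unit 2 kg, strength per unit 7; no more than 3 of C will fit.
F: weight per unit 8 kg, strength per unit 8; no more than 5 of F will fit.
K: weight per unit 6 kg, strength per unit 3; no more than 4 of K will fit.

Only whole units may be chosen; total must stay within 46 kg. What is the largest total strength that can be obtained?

61

Take 3×C and 5×F: weight 46 ≤ 46, strength 3·7 + 5·8 = 61.
C has the best ratio (7/2) and is taken to its limit of 3; remaining capacity is filled optimally with the others.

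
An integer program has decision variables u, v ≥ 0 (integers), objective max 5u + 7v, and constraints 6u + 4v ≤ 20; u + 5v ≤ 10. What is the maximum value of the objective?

Relaxing integrality, the LP optimum is 22.31 at (u,v) = (2.31, 1.54), which is not an integer point.
(u,v)=(2,1) is feasible, giving 17.
(u,v)=(3,0) is feasible, giving 15.
(u,v)=(1,1) is feasible, giving 12.
(u,v)=(2,0) is feasible, giving 10.
No feasible integer point exceeds 17.

17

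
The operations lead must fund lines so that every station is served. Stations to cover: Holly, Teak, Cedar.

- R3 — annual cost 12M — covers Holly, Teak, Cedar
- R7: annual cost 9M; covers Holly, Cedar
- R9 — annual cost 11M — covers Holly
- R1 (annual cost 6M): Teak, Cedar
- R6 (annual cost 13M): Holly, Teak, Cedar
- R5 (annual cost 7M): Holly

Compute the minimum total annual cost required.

The greedy cost-per-new-station heuristic would pick R1 and R5 for 13, but a cheaper cover exists.
R3 alone covers Holly, Teak, Cedar — every station.
Total annual cost: 12.
No cover costs less than 12.

12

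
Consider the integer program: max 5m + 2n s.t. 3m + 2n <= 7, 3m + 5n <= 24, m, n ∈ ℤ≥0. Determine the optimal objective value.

10

Relaxing integrality, the LP optimum is 11.67 at (m,n) = (2.33, 0), which is not an integer point.
(m,n)=(2,0): 3·2+2·0=6≤7, 3·2+5·0=6≤24, objective 10.
(m,n)=(1,1): 3·1+2·1=5≤7, 3·1+5·1=8≤24, objective 7.
(m,n)=(1,0): 3·1+2·0=3≤7, 3·1+5·0=3≤24, objective 5.
No feasible integer point exceeds 10.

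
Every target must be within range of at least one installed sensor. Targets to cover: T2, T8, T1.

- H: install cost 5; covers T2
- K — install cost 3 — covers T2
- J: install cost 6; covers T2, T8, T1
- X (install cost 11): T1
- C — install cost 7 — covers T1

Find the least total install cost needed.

6

J alone covers T2, T8, T1 — every target.
Total install cost: 6.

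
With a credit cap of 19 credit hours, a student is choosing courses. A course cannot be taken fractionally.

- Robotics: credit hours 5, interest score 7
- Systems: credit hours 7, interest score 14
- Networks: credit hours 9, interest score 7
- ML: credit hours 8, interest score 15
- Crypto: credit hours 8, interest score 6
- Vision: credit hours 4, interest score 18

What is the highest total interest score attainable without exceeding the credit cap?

47

Robotics + Systems + Vision: credit hours 5 + 7 + 4 = 16 ≤ 19, interest score 7 + 14 + 18 = 39.
Systems + ML + Vision: credit hours 7 + 8 + 4 = 19 ≤ 19, interest score 14 + 15 + 18 = 47.
Robotics + ML + Vision: credit hours 5 + 8 + 4 = 17 ≤ 19, interest score 7 + 15 + 18 = 40.
Best is Systems, ML, and Vision with total interest score 47.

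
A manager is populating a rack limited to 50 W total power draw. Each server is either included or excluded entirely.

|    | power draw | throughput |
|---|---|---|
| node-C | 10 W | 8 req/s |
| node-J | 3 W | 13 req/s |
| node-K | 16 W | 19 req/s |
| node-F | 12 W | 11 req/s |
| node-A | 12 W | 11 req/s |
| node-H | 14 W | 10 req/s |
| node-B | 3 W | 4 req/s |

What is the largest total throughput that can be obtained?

This is a 0-1 knapsack instance.
Allowing fractional choices, the relaxed optimum would be about 61.2, but servers are indivisible.
node-J + node-K + node-F + node-H + node-B: power draw 3 + 16 + 12 + 14 + 3 = 48 ≤ 50, throughput 13 + 19 + 11 + 10 + 4 = 57.
node-J + node-K + node-F + node-A + node-B: power draw 3 + 16 + 12 + 12 + 3 = 46 ≤ 50, throughput 13 + 19 + 11 + 11 + 4 = 58.
Best is node-J, node-K, node-F, node-A, and node-B with total throughput 58.

58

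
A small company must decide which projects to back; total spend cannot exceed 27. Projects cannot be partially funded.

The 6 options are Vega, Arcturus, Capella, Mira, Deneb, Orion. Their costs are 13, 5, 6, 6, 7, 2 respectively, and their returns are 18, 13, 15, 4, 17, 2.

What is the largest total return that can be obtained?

Allowing fractional choices, the relaxed optimum would be about 57.5, but projects are indivisible.
Arcturus + Capella + Mira + Deneb + Orion: cost 5 + 6 + 6 + 7 + 2 = 26 ≤ 27, return 13 + 15 + 4 + 17 + 2 = 51.
Vega + Arcturus + Deneb + Orion: cost 13 + 5 + 7 + 2 = 27 ≤ 27, return 18 + 13 + 17 + 2 = 50.
Vega + Capella + Deneb: cost 13 + 6 + 7 = 26 ≤ 27, return 18 + 15 + 17 = 50.
Best is Arcturus, Capella, Mira, Deneb, and Orion with total return 51.

51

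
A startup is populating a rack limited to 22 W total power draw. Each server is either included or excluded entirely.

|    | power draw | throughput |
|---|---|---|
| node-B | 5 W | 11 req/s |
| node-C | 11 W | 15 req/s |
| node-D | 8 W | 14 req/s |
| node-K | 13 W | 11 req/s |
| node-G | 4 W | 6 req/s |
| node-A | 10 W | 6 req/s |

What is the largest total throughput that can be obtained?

32

node-B + node-D + node-G: power draw 5 + 8 + 4 = 17 ≤ 22, throughput 11 + 14 + 6 = 31.
node-C + node-D: power draw 11 + 8 = 19 ≤ 22, throughput 15 + 14 = 29.
node-B + node-C + node-G: power draw 5 + 11 + 4 = 20 ≤ 22, throughput 11 + 15 + 6 = 32.
Best is node-B, node-C, and node-G with total throughput 32.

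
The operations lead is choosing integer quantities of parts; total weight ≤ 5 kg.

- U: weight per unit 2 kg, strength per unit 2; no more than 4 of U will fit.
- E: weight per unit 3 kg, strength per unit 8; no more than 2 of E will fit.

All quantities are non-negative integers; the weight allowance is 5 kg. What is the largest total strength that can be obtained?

1×E: weight 3 ≤ 5, strength 1·8 = 8.
1×U and 1×E: weight 5 ≤ 5, strength 1·2 + 1·8 = 10.
Best is 10.

10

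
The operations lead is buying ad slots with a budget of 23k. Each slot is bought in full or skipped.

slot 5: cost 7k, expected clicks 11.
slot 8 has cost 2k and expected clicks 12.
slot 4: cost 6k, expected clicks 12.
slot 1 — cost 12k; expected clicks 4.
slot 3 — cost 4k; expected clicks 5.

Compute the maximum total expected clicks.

Treat it as a binary knapsack problem.
Allowing fractional choices, the relaxed optimum would be about 41.3, but ad slots are indivisible.
slot 5 + slot 8 + slot 4: cost 7 + 2 + 6 = 15 ≤ 23, expected clicks 11 + 12 + 12 = 35.
slot 5 + slot 8 + slot 4 + slot 3: cost 7 + 2 + 6 + 4 = 19 ≤ 23, expected clicks 11 + 12 + 12 + 5 = 40.
Best is slot 5, slot 8, slot 4, and slot 3 with total expected clicks 40.

40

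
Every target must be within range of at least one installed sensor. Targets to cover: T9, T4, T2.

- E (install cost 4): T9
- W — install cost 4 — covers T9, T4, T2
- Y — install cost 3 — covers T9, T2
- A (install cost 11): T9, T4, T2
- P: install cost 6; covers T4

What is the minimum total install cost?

W alone covers T9, T4, T2 — every target.
Total install cost: 4.
No cover costs less than 4.

4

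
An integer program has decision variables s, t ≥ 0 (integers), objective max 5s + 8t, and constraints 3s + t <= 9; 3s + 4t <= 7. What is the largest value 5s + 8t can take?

Relaxing integrality, the LP optimum is 14.00 at (s,t) = (0, 1.75), which is not an integer point.
(s,t)=(1,1): 3·1+1·1=4≤9, 3·1+4·1=7≤7, objective 13.
(s,t)=(2,0): 3·2+1·0=6≤9, 3·2+4·0=6≤7, objective 10.
(s,t)=(0,1): 3·0+1·1=1≤9, 3·0+4·1=4≤7, objective 8.
(s,t)=(1,0): 3·1+1·0=3≤9, 3·1+4·0=3≤7, objective 5.
Maximum is 13 at (s,t)=(1,1).

13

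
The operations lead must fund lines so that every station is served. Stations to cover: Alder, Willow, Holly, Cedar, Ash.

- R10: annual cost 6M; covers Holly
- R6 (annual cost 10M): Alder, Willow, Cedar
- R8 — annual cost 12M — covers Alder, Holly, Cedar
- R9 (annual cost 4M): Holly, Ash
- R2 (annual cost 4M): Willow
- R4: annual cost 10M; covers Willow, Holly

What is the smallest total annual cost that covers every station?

This is a weighted set-cover instance.
Choose R6 and R9: together they cover Alder, Willow, Holly, Cedar, Ash — every station.
Total annual cost: 10 + 4 = 14.
No cover costs less than 14.

14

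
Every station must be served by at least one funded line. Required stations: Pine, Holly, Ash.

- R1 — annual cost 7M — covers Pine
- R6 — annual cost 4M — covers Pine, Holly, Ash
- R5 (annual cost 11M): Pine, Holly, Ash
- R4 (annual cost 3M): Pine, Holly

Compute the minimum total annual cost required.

This is a weighted set-cover instance.
R6 alone covers Pine, Holly, Ash — every station.
Total annual cost: 4.

4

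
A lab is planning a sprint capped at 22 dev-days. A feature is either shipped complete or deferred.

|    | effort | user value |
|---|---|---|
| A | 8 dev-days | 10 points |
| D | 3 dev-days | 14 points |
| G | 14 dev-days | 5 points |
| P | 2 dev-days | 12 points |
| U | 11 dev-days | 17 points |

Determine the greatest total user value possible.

This is an integer program with binary decision variables.
Take D, P, and U: effort 3 + 2 + 11 = 16 ≤ 22, user value 14 + 12 + 17 = 43.
No other feasible combination does better.

43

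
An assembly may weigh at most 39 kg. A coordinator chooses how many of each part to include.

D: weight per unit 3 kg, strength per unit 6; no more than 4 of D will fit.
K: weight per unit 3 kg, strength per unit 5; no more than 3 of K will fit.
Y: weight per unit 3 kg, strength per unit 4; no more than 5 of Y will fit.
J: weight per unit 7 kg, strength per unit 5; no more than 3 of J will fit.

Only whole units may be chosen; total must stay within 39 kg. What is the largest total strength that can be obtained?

59

This is a bounded integer knapsack.
D has the best ratio (6/3); taking only D gives at most 4×6 = 24 (stopped by the supply cap of 4).
Mixing does better — 4×D, 3×K, and 5×Y: weight 36 ≤ 39, strength 4·6 + 3·5 + 5·4 = 59.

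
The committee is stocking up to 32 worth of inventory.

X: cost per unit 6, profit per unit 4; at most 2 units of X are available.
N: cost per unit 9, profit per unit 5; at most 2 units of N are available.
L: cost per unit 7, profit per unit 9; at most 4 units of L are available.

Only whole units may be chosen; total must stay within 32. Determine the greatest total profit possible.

36

4×L: cost 28 ≤ 32, profit 4·9 = 36.
1×N and 3×L: cost 30 ≤ 32, profit 1·5 + 3·9 = 32.
Best is 36.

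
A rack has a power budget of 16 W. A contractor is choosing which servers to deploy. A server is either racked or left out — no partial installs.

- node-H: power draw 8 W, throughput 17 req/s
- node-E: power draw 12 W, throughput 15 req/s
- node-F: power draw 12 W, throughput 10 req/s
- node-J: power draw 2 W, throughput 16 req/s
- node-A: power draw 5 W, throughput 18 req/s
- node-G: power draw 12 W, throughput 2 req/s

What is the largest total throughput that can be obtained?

This is an integer program with binary decision variables.
Allowing fractional choices, the relaxed optimum would be about 52.2, but servers are indivisible.
node-H + node-A: power draw 8 + 5 = 13 ≤ 16, throughput 17 + 18 = 35.
node-H + node-J + node-A: power draw 8 + 2 + 5 = 15 ≤ 16, throughput 17 + 16 + 18 = 51.
Best is node-H, node-J, and node-A with total throughput 51.

51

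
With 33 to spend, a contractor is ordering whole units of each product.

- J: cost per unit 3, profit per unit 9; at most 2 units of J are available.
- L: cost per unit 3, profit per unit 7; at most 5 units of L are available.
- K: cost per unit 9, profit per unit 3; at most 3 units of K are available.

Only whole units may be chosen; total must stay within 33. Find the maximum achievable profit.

This is a bounded integer knapsack.
2×J and 5×L: cost 21 ≤ 33, profit 2·9 + 5·7 = 53.
2×J, 5×L, and 1×K: cost 30 ≤ 33, profit 2·9 + 5·7 + 1·3 = 56.
Best is 56.

56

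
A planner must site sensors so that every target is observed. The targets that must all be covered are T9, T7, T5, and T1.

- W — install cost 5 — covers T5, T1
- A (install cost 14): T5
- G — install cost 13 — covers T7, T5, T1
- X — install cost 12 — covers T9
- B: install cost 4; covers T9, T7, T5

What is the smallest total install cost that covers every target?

9

Choose W and B: together they cover T9, T7, T5, T1 — every target.
Total install cost: 5 + 4 = 9.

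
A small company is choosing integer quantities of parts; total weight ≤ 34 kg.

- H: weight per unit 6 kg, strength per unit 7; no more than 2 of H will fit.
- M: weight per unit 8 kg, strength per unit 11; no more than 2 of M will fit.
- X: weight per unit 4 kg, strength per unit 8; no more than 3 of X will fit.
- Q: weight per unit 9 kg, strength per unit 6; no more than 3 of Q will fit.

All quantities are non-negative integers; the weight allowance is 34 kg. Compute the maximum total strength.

This is a bounded integer knapsack.
Take 1×H, 2×M, and 3×X: weight 34 ≤ 34, strength 1·7 + 2·11 + 3·8 = 53.
X has the best ratio (8/4) and is taken to its limit of 3; remaining capacity is filled optimally with the others.

53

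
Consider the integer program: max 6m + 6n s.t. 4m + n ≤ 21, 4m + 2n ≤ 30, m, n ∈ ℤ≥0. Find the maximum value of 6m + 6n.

90

(m,n)=(0,15): 4·0+1·15=15≤21, 4·0+2·15=30≤30, objective 90.
(m,n)=(0,14): 4·0+1·14=14≤21, 4·0+2·14=28≤30, objective 84.
Maximum is 90 at (m,n)=(0,15).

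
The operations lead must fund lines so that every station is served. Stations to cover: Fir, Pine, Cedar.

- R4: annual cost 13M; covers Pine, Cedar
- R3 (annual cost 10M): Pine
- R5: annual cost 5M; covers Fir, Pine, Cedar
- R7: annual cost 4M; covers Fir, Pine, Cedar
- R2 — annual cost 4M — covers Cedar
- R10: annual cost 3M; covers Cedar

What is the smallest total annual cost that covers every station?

4

This is an integer covering problem.
R7 alone covers Fir, Pine, Cedar — every station.
Total annual cost: 4.
No cover costs less than 4.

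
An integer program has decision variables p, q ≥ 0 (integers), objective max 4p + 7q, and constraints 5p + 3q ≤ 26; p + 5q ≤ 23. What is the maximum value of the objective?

36

Relaxing integrality, the LP optimum is 39.41 at (p,q) = (2.77, 4.05), which is not an integer point.
(p,q)=(2,4): 5·2+3·4=22≤26, 1·2+5·4=22≤23, objective 36.
(p,q)=(3,3): 5·3+3·3=24≤26, 1·3+5·3=18≤23, objective 33.
(p,q)=(1,4): 5·1+3·4=17≤26, 1·1+5·4=21≤23, objective 32.
No feasible integer point exceeds 36.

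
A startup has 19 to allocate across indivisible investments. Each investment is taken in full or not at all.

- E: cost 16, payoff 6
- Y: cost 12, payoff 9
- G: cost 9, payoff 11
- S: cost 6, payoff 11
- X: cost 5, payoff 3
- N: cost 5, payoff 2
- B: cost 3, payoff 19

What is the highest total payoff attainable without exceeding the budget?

41

Allowing fractional choices, the relaxed optimum would be about 41.8, but investments are indivisible.
S + X + N + B: cost 6 + 5 + 5 + 3 = 19 ≤ 19, payoff 11 + 3 + 2 + 19 = 35.
G + S + B: cost 9 + 6 + 3 = 18 ≤ 19, payoff 11 + 11 + 19 = 41.
S + X + B: cost 6 + 5 + 3 = 14 ≤ 19, payoff 11 + 3 + 19 = 33.
Best is G, S, and B with total payoff 41.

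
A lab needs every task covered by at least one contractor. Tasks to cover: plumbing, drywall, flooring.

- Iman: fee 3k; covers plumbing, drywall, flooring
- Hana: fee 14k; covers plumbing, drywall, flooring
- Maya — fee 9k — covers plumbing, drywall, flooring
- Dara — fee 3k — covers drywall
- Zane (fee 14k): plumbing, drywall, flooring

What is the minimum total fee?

Iman alone covers plumbing, drywall, flooring — every task.
Total fee: 3.
No cover costs less than 3.

3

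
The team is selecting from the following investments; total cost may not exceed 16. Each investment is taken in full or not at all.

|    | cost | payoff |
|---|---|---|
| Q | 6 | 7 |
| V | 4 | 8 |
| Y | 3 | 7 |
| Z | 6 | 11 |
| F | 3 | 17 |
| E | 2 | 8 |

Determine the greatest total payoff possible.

This is an integer program with binary decision variables.
V + Z + F + E: cost 4 + 6 + 3 + 2 = 15 ≤ 16, payoff 8 + 11 + 17 + 8 = 44.
Y + Z + F + E: cost 3 + 6 + 3 + 2 = 14 ≤ 16, payoff 7 + 11 + 17 + 8 = 43.
V + Y + Z + F: cost 4 + 3 + 6 + 3 = 16 ≤ 16, payoff 8 + 7 + 11 + 17 = 43.
Best is V, Z, F, and E with total payoff 44.

44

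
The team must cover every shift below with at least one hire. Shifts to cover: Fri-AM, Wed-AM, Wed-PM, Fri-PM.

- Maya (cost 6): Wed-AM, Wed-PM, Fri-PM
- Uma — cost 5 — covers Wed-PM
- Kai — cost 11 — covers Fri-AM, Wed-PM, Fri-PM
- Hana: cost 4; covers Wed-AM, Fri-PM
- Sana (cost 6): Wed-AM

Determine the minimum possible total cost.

The greedy cost-per-new-shift heuristic would pick Maya and Kai for 17, but a cheaper cover exists.
Choose Kai and Hana: together they cover Fri-AM, Wed-AM, Wed-PM, Fri-PM — every shift.
Total cost: 11 + 4 = 15.
No cover costs less than 15.

15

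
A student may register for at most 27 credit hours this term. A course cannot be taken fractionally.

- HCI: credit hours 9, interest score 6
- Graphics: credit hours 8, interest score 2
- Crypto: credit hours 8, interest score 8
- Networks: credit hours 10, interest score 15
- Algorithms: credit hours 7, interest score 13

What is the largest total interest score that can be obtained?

36

Treat it as a binary knapsack problem.
Crypto + Networks + Algorithms: credit hours 8 + 10 + 7 = 25 ≤ 27, interest score 8 + 15 + 13 = 36.
Graphics + Networks + Algorithms: credit hours 8 + 10 + 7 = 25 ≤ 27, interest score 2 + 15 + 13 = 30.
HCI + Networks + Algorithms: credit hours 9 + 10 + 7 = 26 ≤ 27, interest score 6 + 15 + 13 = 34.
Best is Crypto, Networks, and Algorithms with total interest score 36.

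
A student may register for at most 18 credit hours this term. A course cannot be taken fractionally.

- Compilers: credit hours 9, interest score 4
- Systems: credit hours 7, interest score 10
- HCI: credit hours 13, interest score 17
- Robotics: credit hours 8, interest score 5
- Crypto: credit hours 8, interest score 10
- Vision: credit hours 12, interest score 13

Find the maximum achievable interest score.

Systems + Crypto: credit hours 7 + 8 = 15 ≤ 18, interest score 10 + 10 = 20.
Systems + Robotics: credit hours 7 + 8 = 15 ≤ 18, interest score 10 + 5 = 15.
HCI: credit hours 13 ≤ 18, interest score 17.
Best is Systems and Crypto with total interest score 20.

20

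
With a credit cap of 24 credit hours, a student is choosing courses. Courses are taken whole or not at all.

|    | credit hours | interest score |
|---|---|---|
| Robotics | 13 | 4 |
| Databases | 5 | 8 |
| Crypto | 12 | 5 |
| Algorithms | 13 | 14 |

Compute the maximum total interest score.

22

Algorithms: credit hours 13 ≤ 24, interest score 14.
Databases + Crypto: credit hours 5 + 12 = 17 ≤ 24, interest score 8 + 5 = 13.
Databases + Algorithms: credit hours 5 + 13 = 18 ≤ 24, interest score 8 + 14 = 22.
Best is Databases and Algorithms with total interest score 22.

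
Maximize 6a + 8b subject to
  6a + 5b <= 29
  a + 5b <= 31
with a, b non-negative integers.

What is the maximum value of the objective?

Relaxing integrality, the LP optimum is 46.40 at (a,b) = (0, 5.8), which is not an integer point.
(a,b)=(0,5): 6·0+5·5=25≤29, 1·0+5·5=25≤31, objective 40.
(a,b)=(1,4): 6·1+5·4=26≤29, 1·1+5·4=21≤31, objective 38.
(a,b)=(0,4): 6·0+5·4=20≤29, 1·0+5·4=20≤31, objective 32.
The best lattice point is (0,5), giving 40.

40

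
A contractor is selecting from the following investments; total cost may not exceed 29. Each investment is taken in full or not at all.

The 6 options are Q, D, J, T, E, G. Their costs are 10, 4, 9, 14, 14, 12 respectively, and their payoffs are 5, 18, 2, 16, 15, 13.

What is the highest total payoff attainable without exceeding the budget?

Q + D + G: cost 10 + 4 + 12 = 26 ≤ 29, payoff 5 + 18 + 13 = 36.
Q + D + E: cost 10 + 4 + 14 = 28 ≤ 29, payoff 5 + 18 + 15 = 38.
Q + D + T: cost 10 + 4 + 14 = 28 ≤ 29, payoff 5 + 18 + 16 = 39.
Best is Q, D, and T with total payoff 39.

39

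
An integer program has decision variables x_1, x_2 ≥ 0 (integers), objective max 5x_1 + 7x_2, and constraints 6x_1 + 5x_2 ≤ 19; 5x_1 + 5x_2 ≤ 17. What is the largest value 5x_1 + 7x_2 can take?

21

Relaxing integrality, the LP optimum is 23.80 at (x_1,x_2) = (0, 3.4), which is not an integer point.
(x_1,x_2)=(0,3): 6·0+5·3=15≤19, 5·0+5·3=15≤17, objective 21.
(x_1,x_2)=(1,2): 6·1+5·2=16≤19, 5·1+5·2=15≤17, objective 19.
(x_1,x_2)=(0,2): 6·0+5·2=10≤19, 5·0+5·2=10≤17, objective 14.
The best lattice point is (0,3), giving 21.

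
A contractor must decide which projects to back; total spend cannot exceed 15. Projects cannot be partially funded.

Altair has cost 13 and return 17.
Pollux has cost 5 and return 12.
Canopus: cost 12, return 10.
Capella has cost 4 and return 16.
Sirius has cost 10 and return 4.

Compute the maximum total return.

Allowing fractional choices, the relaxed optimum would be about 35.8, but projects are indivisible.
Pollux + Capella: cost 5 + 4 = 9 ≤ 15, return 12 + 16 = 28.
Capella + Sirius: cost 4 + 10 = 14 ≤ 15, return 16 + 4 = 20.
Best is Pollux and Capella with total return 28.

28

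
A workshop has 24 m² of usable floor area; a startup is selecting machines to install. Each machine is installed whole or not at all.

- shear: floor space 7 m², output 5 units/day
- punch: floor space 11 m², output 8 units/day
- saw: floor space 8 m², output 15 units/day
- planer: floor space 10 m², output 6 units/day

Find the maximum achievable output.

Allowing fractional choices, the relaxed optimum would be about 26.6, but machines are indivisible.
saw + planer: floor space 8 + 10 = 18 ≤ 24, output 15 + 6 = 21.
punch + saw: floor space 11 + 8 = 19 ≤ 24, output 8 + 15 = 23.
Best is punch and saw with total output 23.

23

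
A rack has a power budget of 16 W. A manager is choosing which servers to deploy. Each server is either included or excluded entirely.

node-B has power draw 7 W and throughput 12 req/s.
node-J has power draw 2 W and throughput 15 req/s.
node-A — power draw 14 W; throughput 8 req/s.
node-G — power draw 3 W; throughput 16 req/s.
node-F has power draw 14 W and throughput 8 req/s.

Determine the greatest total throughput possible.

Take node-B, node-J, and node-G: power draw 7 + 2 + 3 = 12 ≤ 16, throughput 12 + 15 + 16 = 43.
No other feasible combination does better.

43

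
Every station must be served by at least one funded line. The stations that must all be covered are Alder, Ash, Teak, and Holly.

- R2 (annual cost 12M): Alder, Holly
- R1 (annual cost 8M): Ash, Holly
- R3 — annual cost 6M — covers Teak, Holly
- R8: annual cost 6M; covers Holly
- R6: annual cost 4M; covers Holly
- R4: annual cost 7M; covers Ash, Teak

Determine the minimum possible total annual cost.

The greedy cost-per-new-station heuristic would pick R3, R4, and R2 for 25, but a cheaper cover exists.
Choose R2 and R4: together they cover Alder, Ash, Teak, Holly — every station.
Total annual cost: 12 + 7 = 19.
No cover costs less than 19.

19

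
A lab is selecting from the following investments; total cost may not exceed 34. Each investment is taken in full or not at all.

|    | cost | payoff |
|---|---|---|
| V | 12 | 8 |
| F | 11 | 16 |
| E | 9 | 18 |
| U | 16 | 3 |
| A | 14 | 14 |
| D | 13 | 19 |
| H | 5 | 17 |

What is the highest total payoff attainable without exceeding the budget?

This is a 0-1 knapsack instance.
Take E, D, and H: cost 9 + 13 + 5 = 27 ≤ 34, payoff 18 + 19 + 17 = 54.
No other feasible combination does better.

54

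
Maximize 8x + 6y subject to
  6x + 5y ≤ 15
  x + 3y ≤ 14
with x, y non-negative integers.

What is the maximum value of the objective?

18

The continuous relaxation peaks at (2.5, 0) with value 20.00; rounding to a feasible lattice point costs some objective.
(x,y)=(0,3): 6·0+5·3=15≤15, 1·0+3·3=9≤14, objective 18.
(x,y)=(2,0): 6·2+5·0=12≤15, 1·2+3·0=2≤14, objective 16.
(x,y)=(1,1): 6·1+5·1=11≤15, 1·1+3·1=4≤14, objective 14.
(x,y)=(0,2): 6·0+5·2=10≤15, 1·0+3·2=6≤14, objective 12.
The best lattice point is (0,3), giving 18.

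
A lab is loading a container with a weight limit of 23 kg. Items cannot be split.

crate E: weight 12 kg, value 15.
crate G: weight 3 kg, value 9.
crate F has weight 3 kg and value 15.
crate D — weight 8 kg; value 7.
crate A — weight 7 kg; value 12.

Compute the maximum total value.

Allowing fractional choices, the relaxed optimum would be about 48.5, but items are indivisible.
crate G + crate F + crate D + crate A: weight 3 + 3 + 8 + 7 = 21 ≤ 23, value 9 + 15 + 7 + 12 = 43.
crate E + crate F + crate A: weight 12 + 3 + 7 = 22 ≤ 23, value 15 + 15 + 12 = 42.
crate E + crate G + crate F: weight 12 + 3 + 3 = 18 ≤ 23, value 15 + 9 + 15 = 39.
Best is crate G, crate F, crate D, and crate A with total value 43.

43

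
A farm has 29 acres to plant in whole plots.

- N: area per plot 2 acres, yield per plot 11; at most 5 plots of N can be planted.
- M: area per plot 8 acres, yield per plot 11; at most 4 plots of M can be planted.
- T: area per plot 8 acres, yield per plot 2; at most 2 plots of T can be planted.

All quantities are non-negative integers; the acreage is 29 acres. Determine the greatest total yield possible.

5×N, 1×M, and 1×T: area 26 ≤ 29, yield 5·11 + 1·11 + 1·2 = 68.
5×N and 2×M: area 26 ≤ 29, yield 5·11 + 2·11 = 77.
Best is 77.

77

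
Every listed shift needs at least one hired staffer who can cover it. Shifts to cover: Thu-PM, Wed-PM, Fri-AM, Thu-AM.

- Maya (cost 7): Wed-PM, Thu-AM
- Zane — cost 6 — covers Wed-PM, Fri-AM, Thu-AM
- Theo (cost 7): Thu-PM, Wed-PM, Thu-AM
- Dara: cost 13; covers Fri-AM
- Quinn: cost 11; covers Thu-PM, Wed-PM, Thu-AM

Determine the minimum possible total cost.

13

This is an integer covering problem.
Choose Zane and Theo: together they cover Thu-PM, Wed-PM, Fri-AM, Thu-AM — every shift.
Total cost: 6 + 7 = 13.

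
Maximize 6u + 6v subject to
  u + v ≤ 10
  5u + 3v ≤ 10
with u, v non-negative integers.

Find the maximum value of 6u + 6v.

18

(u,v)=(0,3): 1·0+1·3=3≤10, 5·0+3·3=9≤10, objective 18.
(u,v)=(0,2): 1·0+1·2=2≤10, 5·0+3·2=6≤10, objective 12.
The best lattice point is (0,3), giving 18.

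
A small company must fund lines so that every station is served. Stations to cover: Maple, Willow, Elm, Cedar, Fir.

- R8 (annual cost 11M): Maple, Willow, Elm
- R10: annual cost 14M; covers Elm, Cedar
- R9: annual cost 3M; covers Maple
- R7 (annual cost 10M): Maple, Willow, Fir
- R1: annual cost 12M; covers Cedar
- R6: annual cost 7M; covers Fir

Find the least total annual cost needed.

24

Choose R10 and R7: together they cover Maple, Willow, Elm, Cedar, Fir — every station.
Total annual cost: 14 + 10 = 24.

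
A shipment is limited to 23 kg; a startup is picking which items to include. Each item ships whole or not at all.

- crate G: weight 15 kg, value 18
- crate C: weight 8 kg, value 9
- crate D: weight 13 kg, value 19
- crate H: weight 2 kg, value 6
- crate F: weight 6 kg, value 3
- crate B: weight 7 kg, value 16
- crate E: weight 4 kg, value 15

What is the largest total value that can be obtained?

This is an integer program with binary decision variables.
crate D + crate H + crate B: weight 13 + 2 + 7 = 22 ≤ 23, value 19 + 6 + 16 = 41.
crate C + crate H + crate B + crate E: weight 8 + 2 + 7 + 4 = 21 ≤ 23, value 9 + 6 + 16 + 15 = 46.
Best is crate C, crate H, crate B, and crate E with total value 46.

46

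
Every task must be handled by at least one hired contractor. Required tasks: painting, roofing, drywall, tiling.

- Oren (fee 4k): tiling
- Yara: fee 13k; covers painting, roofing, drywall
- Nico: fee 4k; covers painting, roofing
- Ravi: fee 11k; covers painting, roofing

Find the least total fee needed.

17

The greedy cost-per-new-task heuristic would pick Nico, Oren, and Yara for 21, but a cheaper cover exists.
Choose Oren and Yara: together they cover painting, roofing, drywall, tiling — every task.
Total fee: 4 + 13 = 17.
No cover costs less than 17.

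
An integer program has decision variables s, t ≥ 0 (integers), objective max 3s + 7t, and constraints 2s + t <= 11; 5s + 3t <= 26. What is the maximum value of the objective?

(s,t)=(0,8): 2·0+1·8=8≤11, 5·0+3·8=24≤26, objective 56.
(s,t)=(1,7): 2·1+1·7=9≤11, 5·1+3·7=26≤26, objective 52.
The best lattice point is (0,8), giving 56.

56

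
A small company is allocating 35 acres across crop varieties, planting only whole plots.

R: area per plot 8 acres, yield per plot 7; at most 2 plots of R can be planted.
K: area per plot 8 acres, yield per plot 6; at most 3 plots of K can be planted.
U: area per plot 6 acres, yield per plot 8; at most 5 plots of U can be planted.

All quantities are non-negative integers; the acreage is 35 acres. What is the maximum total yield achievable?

This is a bounded integer knapsack.
U has the best ratio (8/6); taking only U gives at most 5×8 = 40 (stopped by the area limit).
Optimal: 5×U: area 30 ≤ 35, yield 5·8 = 40.

40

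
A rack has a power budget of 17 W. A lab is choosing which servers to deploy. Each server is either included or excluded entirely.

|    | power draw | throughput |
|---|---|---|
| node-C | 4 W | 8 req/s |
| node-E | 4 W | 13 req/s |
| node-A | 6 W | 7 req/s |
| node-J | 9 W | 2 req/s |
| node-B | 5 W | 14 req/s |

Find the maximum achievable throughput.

node-C + node-E + node-B: power draw 4 + 4 + 5 = 13 ≤ 17, throughput 8 + 13 + 14 = 35.
node-E + node-A + node-B: power draw 4 + 6 + 5 = 15 ≤ 17, throughput 13 + 7 + 14 = 34.
Best is node-C, node-E, and node-B with total throughput 35.

35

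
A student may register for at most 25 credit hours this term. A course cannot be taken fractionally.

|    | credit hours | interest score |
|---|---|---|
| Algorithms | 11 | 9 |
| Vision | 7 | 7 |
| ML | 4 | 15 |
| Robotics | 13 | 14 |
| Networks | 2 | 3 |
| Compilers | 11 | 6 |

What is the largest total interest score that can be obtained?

Treat it as a binary knapsack problem.
Algorithms + Vision + ML + Networks: credit hours 11 + 7 + 4 + 2 = 24 ≤ 25, interest score 9 + 7 + 15 + 3 = 34.
Vision + ML + Robotics: credit hours 7 + 4 + 13 = 24 ≤ 25, interest score 7 + 15 + 14 = 36.
Best is Vision, ML, and Robotics with total interest score 36.

36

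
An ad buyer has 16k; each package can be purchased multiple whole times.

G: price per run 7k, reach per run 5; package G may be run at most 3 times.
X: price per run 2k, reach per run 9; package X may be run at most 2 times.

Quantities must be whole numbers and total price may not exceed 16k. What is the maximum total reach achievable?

23

1×G and 2×X: price 11 ≤ 16, reach 1·5 + 2·9 = 23.
2×G and 1×X: price 16 ≤ 16, reach 2·5 + 1·9 = 19.
Best is 23.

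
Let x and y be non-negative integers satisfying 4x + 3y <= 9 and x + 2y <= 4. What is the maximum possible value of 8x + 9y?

18

Relaxing integrality, the LP optimum is 22.20 at (x,y) = (1.2, 1.4), which is not an integer point.
(x,y)=(0,2): 4·0+3·2=6≤9, 1·0+2·2=4≤4, objective 18.
(x,y)=(1,1): 4·1+3·1=7≤9, 1·1+2·1=3≤4, objective 17.
(x,y)=(2,0): 4·2+3·0=8≤9, 1·2+2·0=2≤4, objective 16.
(x,y)=(0,1): 4·0+3·1=3≤9, 1·0+2·1=2≤4, objective 9.
No feasible integer point exceeds 18.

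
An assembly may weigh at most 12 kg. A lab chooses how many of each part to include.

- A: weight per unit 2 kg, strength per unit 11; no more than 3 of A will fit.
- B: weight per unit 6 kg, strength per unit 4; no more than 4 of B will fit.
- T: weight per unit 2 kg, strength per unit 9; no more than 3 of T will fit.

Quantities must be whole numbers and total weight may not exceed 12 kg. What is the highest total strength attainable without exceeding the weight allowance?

3×A and 2×T: weight 10 ≤ 12, strength 3·11 + 2·9 = 51.
3×A and 3×T: weight 12 ≤ 12, strength 3·11 + 3·9 = 60.
Best is 60.

60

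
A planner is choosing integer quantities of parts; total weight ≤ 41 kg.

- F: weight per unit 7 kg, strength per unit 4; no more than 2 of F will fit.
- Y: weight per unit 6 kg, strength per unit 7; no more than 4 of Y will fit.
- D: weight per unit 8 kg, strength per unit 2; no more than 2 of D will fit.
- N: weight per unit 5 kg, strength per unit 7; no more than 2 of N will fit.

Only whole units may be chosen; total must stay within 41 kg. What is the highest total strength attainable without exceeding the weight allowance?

1×F, 4×Y, and 2×N: weight 41 ≤ 41, strength 1·4 + 4·7 + 2·7 = 46.
4×Y and 2×N: weight 34 ≤ 41, strength 4·7 + 2·7 = 42.
Best is 46.

46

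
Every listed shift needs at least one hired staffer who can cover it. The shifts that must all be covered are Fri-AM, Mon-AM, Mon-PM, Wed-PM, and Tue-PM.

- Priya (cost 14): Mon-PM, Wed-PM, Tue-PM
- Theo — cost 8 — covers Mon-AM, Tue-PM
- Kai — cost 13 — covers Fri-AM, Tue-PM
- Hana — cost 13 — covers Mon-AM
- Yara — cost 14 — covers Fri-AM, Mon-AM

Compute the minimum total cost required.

28

The greedy cost-per-new-shift heuristic would pick Theo, Priya, and Kai for 35, but a cheaper cover exists.
Choose Priya and Yara: together they cover Fri-AM, Mon-AM, Mon-PM, Wed-PM, Tue-PM — every shift.
Total cost: 14 + 14 = 28.
No cover costs less than 28.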